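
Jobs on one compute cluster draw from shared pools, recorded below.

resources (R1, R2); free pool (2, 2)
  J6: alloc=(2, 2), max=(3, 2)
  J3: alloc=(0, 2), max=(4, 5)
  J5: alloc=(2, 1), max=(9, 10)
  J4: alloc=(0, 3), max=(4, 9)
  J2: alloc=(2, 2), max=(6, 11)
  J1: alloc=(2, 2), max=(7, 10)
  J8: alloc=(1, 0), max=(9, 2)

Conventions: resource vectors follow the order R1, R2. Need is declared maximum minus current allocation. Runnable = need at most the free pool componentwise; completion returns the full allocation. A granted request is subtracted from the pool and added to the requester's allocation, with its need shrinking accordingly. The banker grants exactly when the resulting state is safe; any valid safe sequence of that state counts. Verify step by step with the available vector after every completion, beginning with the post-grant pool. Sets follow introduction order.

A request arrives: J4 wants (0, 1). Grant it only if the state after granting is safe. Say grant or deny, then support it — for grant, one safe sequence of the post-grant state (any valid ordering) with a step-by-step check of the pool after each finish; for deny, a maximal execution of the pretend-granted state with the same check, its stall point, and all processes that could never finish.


GRANT — the state after the grant stays safe, e.g. via J6, J3, J4, J2, J1, J5, J8.
Key observation: the grant leaves (2, 1) free — enough for J6, whose release restarts the cascade.
Step-by-step check of the post-grant state:
  pool = (2, 1)
  J6: need (1, 0) fits (2, 1); releases (2, 2), pool now (4, 3)
  J3: need (4, 3) fits (4, 3); releases (0, 2), pool now (4, 5)
  J4: need (4, 5) fits (4, 5); releases (0, 4), pool now (4, 9)
  J2: need (4, 9) fits (4, 9); releases (2, 2), pool now (6, 11)
  J1: need (5, 8) fits (6, 11); releases (2, 2), pool now (8, 13)
  J5: need (7, 9) fits (8, 13); releases (2, 1), pool now (10, 14)
  J8: need (8, 2) fits (10, 14); releases (1, 0), pool now (11, 14)


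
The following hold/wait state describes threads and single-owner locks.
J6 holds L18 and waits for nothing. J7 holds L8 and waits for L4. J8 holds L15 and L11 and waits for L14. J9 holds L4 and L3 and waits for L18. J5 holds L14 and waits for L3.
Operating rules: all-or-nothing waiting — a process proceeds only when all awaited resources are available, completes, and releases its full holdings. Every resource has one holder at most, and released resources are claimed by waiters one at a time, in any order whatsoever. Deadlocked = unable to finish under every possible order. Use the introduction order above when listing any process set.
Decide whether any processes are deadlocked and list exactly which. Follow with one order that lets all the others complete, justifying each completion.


No process is deadlocked.
Key observation: all waits point, directly or indirectly, at processes that can finish, so nothing is permanently blocked.
The rest can finish in the order J6, J9, J7, J5, J8.
Step-by-step check:
  run J6 (it waits on nothing); releases L18
  run J9 (all its waits — L18 — are resolved); releases L4 and L3
  run J7 (all its waits — L4 — are resolved); releases L8
  run J5 (all its waits — L3 — are resolved); releases L14
  run J8 (all its waits — L14 — are resolved); releases L15 and L11


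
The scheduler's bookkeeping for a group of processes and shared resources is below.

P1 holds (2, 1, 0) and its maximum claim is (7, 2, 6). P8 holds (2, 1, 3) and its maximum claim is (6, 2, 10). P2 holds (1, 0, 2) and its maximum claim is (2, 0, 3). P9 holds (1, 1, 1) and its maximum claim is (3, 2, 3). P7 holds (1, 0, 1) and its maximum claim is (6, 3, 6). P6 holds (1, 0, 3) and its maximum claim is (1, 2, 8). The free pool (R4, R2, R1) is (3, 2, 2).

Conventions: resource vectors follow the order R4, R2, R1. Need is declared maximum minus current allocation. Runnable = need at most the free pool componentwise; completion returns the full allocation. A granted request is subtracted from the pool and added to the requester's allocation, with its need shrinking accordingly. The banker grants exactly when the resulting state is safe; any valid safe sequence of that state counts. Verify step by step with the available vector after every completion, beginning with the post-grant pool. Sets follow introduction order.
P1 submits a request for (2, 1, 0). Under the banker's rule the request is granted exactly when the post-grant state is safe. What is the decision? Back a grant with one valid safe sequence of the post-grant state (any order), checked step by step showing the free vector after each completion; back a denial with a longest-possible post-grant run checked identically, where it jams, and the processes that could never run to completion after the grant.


GRANT: granting preserves safety; a valid post-grant sequence is P2, P9, P6, P8, P1, P7.
Key observation: granting shrinks the pool to (1, 1, 2), yet P2 still fits and the chain goes through.
Verifying the post-grant state step by step:
  pool = (1, 1, 2)
  P2 needs (1, 0, 1) <= (1, 1, 2) -> finishes; pool += (1, 0, 2) = (2, 1, 4)
  P9 needs (2, 1, 2) <= (2, 1, 4) -> finishes; pool += (1, 1, 1) = (3, 2, 5)
  P6 needs (0, 2, 5) <= (3, 2, 5) -> finishes; pool += (1, 0, 3) = (4, 2, 8)
  P8 needs (4, 1, 7) <= (4, 2, 8) -> finishes; pool += (2, 1, 3) = (6, 3, 11)
  P1 needs (3, 0, 6) <= (6, 3, 11) -> finishes; pool += (4, 2, 0) = (10, 5, 11)
  P7 needs (5, 3, 5) <= (10, 5, 11) -> finishes; pool += (1, 0, 1) = (11, 5, 12)


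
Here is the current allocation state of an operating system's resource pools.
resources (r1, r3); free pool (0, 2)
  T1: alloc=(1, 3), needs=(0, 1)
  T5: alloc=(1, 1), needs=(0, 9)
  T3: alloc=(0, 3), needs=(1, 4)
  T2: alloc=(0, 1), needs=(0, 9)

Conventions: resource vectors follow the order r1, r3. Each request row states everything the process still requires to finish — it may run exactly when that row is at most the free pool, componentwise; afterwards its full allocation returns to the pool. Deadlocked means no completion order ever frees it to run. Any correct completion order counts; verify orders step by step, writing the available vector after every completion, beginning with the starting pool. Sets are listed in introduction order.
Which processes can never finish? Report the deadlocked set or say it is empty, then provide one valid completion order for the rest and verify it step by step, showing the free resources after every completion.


The deadlocked set is T5 and T2.
Key observation: T1, T3 can finish, but then (1, 8) is all there is, and the blocked group's r3 demands exceed it.
The rest can finish in the order T1, T3. Step-by-step check:
  pool = (0, 2)
  T1 needs (0, 1) <= (0, 2) -> finishes; pool += (1, 3) = (1, 5)
  T3 needs (1, 4) <= (1, 5) -> finishes; pool += (0, 3) = (1, 8)
The blocked processes can never fit:
  blocked: T5 wants (0, 9), pool (1, 8) — not enough r3
  blocked: T2 wants (0, 9), pool (1, 8) — not enough r3


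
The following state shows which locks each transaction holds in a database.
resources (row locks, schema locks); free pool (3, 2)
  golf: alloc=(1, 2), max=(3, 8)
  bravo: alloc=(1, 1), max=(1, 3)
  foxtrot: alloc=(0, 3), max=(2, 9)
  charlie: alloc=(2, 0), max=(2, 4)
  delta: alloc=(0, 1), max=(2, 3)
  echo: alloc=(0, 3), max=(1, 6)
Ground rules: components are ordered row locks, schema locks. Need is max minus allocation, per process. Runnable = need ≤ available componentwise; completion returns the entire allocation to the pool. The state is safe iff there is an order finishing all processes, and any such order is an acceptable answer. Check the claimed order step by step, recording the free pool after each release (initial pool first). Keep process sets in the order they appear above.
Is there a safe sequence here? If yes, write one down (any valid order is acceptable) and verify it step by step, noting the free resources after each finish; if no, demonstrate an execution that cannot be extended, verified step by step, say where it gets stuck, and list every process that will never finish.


SAFE. One safe sequence: bravo, echo, golf, charlie, delta, foxtrot.
Key observation: the first exact fit in this order is bravo — it needs (0, 2) with (3, 2) free, meeting a requested resource to the last unit.
Verifying each step:
  pool = (3, 2)
  bravo needs (0, 2) <= (3, 2) -> finishes; pool += (1, 1) = (4, 3)
  echo needs (1, 3) <= (4, 3) -> finishes; pool += (0, 3) = (4, 6)
  golf needs (2, 6) <= (4, 6) -> finishes; pool += (1, 2) = (5, 8)
  charlie needs (0, 4) <= (5, 8) -> finishes; pool += (2, 0) = (7, 8)
  delta needs (2, 2) <= (7, 8) -> finishes; pool += (0, 1) = (7, 9)
  foxtrot needs (2, 6) <= (7, 9) -> finishes; pool += (0, 3) = (7, 12)


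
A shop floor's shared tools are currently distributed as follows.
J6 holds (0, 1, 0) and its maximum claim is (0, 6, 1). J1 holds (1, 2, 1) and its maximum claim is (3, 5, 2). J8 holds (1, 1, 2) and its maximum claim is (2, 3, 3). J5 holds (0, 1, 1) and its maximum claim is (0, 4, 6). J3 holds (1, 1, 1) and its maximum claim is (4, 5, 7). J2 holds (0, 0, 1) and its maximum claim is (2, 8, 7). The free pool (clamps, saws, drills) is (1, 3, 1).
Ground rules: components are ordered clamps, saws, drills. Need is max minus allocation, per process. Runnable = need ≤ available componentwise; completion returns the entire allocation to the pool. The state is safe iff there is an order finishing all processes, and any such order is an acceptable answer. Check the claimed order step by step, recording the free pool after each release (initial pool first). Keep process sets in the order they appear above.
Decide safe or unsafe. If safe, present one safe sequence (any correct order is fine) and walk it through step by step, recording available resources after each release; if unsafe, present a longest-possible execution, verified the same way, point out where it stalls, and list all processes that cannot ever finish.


UNSAFE.
Key observation: the wall is drills: completing J8, J1, J6 brings the pool only to (3, 7, 4), and all the rest need more.
The run J8, J1, J6 cannot be extended any further. Walking it through:
  pool = (1, 3, 1)
  run J8 (needs (1, 2, 1), free (1, 3, 1)); after release of (1, 1, 2) the pool is (2, 4, 3)
  run J1 (needs (2, 3, 1), free (2, 4, 3)); after release of (1, 2, 1) the pool is (3, 6, 4)
  run J6 (needs (0, 5, 1), free (3, 6, 4)); after release of (0, 1, 0) the pool is (3, 7, 4)
  J5 still needs (0, 3, 5) but only (3, 7, 4) is free — short on drills
  J3 still needs (3, 4, 6) but only (3, 7, 4) is free — short on drills
  J2 still needs (2, 8, 6) but only (3, 7, 4) is free — short on saws and drills
Permanently blocked: J5, J3 and J2.


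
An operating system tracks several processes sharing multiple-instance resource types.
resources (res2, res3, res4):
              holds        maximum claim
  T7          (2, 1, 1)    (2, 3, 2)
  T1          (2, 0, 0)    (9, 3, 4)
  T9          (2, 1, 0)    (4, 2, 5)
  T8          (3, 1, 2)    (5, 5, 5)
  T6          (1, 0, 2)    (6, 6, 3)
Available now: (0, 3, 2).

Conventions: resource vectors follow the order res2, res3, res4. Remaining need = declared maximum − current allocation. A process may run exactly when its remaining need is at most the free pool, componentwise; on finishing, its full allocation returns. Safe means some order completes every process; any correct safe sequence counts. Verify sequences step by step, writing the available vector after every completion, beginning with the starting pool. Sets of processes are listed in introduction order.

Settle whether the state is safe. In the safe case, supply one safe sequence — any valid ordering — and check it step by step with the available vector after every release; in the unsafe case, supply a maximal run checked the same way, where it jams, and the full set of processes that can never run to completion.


SAFE — a valid safe sequence is T7, T8, T9, T1, T6.
Key observation: T8 marks the first exact bind of the order: its need (2, 4, 3) fits the free (2, 4, 3) with zero slack on a requested resource.
Verifying each step:
  pool = (0, 3, 2)
  run T7 (needs (0, 2, 1), free (0, 3, 2)); after release of (2, 1, 1) the pool is (2, 4, 3)
  run T8 (needs (2, 4, 3), free (2, 4, 3)); after release of (3, 1, 2) the pool is (5, 5, 5)
  run T9 (needs (2, 1, 5), free (5, 5, 5)); after release of (2, 1, 0) the pool is (7, 6, 5)
  run T1 (needs (7, 3, 4), free (7, 6, 5)); after release of (2, 0, 0) the pool is (9, 6, 5)
  run T6 (needs (5, 6, 1), free (9, 6, 5)); after release of (1, 0, 2) the pool is (10, 6, 7)


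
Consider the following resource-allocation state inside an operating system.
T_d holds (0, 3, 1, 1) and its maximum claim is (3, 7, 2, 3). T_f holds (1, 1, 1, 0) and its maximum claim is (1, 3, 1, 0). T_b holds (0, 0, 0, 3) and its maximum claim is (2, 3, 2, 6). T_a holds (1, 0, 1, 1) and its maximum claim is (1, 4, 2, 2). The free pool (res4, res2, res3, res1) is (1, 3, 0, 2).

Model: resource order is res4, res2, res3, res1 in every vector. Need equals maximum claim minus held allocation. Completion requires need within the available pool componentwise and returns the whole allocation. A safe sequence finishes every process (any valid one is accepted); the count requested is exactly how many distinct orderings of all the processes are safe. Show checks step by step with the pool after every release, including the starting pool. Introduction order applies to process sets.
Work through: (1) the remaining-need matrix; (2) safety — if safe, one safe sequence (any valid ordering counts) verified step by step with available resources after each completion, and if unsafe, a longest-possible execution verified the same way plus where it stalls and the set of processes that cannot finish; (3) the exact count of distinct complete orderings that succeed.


(1) Need matrix, components ordered res4, res2, res3, res1:
  T_d: (3, 4, 1, 2)
  T_f: (0, 2, 0, 0)
  T_b: (2, 3, 2, 3)
  T_a: (0, 4, 1, 1)
(2) SAFE, for example via the order T_f, T_a, T_d, T_b.
Key observation: at T_a the run first touches a limit — (0, 4, 1, 1) against (2, 4, 1, 2), exact on a resource it actually requests.
Check, step by step:
  pool = (1, 3, 0, 2)
  T_f: need (0, 2, 0, 0) fits (1, 3, 0, 2); releases (1, 1, 1, 0), pool now (2, 4, 1, 2)
  T_a: need (0, 4, 1, 1) fits (2, 4, 1, 2); releases (1, 0, 1, 1), pool now (3, 4, 2, 3)
  T_d: need (3, 4, 1, 2) fits (3, 4, 2, 3); releases (0, 3, 1, 1), pool now (3, 7, 3, 4)
  T_b: need (2, 3, 2, 3) fits (3, 7, 3, 4); releases (0, 0, 0, 3), pool now (3, 7, 3, 7)
(3) Exactly 2 of the possible complete orderings are safe sequences.


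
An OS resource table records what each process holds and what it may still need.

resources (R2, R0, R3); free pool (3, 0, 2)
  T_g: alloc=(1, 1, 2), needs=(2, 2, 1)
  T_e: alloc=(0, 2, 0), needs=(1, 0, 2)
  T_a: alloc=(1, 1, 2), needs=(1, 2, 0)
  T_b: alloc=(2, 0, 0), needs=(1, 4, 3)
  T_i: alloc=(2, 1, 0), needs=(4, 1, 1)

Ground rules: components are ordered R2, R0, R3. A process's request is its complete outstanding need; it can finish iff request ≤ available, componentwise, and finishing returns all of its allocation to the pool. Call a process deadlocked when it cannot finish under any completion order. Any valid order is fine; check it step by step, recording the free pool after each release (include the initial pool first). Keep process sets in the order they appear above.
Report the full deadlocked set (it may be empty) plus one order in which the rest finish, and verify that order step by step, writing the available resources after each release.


The deadlocked set is empty.
Key observation: no deadlock: T_e fits now, and the freed resources carry the rest through.
A valid finishing order for the others: T_e, T_a, T_g, T_i, T_b. Step-by-step check:
  pool = (3, 0, 2)
  T_e needs (1, 0, 2) <= (3, 0, 2) -> finishes; pool += (0, 2, 0) = (3, 2, 2)
  T_a needs (1, 2, 0) <= (3, 2, 2) -> finishes; pool += (1, 1, 2) = (4, 3, 4)
  T_g needs (2, 2, 1) <= (4, 3, 4) -> finishes; pool += (1, 1, 2) = (5, 4, 6)
  T_i needs (4, 1, 1) <= (5, 4, 6) -> finishes; pool += (2, 1, 0) = (7, 5, 6)
  T_b needs (1, 4, 3) <= (7, 5, 6) -> finishes; pool += (2, 0, 0) = (9, 5, 6)


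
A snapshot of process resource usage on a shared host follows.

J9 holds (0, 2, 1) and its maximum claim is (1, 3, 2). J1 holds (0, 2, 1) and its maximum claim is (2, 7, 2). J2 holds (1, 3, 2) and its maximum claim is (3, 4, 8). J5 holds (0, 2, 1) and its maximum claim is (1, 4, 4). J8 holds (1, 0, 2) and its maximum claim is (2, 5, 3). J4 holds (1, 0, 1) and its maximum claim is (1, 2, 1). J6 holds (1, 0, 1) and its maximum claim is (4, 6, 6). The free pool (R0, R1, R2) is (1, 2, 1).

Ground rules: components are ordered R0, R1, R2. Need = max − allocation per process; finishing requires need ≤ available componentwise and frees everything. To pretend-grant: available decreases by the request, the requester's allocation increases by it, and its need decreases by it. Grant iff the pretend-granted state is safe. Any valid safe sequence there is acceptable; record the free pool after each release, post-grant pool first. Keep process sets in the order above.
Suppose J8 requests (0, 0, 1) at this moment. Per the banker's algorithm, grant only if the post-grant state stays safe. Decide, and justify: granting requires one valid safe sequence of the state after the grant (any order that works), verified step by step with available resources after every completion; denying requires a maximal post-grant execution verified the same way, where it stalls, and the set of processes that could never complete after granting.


DENY: after the grant no complete ordering would exist.
Key observation: after J4, J9 the pool peaks at (2, 4, 2), and each blocked process is short somewhere: J1 on R1; J2 on R2; J5 on R2; J8 on R1; J6 on R0, R1, R2.
After a pretend grant, a maximal execution: J4, J9 — then nothing else fits. Walking it through:
  pool = (1, 2, 0)
  J4: need (0, 2, 0) fits (1, 2, 0); releases (1, 0, 1), pool now (2, 2, 1)
  J9: need (1, 1, 1) fits (2, 2, 1); releases (0, 2, 1), pool now (2, 4, 2)
  J1 cannot run: need (2, 5, 1) vs free (2, 4, 2) (insufficient R1)
  J2 cannot run: need (2, 1, 6) vs free (2, 4, 2) (insufficient R2)
  J5 cannot run: need (1, 2, 3) vs free (2, 4, 2) (insufficient R2)
  J8 cannot run: need (1, 5, 0) vs free (2, 4, 2) (insufficient R1)
  J6 cannot run: need (3, 6, 5) vs free (2, 4, 2) (insufficient R0, R1 and R2)
Had the request been granted, J1, J2, J5, J8 and J6 could never finish.


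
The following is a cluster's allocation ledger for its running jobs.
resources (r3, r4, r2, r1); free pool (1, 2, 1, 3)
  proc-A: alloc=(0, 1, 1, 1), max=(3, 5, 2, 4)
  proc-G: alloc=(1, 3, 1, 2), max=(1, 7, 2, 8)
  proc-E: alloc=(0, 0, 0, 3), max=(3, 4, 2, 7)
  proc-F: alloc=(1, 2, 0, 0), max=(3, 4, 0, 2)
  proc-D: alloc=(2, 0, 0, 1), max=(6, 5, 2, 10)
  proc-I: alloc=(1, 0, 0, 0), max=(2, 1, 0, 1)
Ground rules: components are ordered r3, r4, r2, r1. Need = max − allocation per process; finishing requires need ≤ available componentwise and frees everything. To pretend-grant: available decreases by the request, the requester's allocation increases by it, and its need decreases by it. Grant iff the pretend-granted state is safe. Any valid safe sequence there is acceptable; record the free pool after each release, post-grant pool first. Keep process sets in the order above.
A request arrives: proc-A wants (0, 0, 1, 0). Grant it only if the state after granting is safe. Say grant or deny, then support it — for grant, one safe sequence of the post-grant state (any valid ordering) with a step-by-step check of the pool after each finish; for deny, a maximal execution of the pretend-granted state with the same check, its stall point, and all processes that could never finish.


GRANT. The post-grant state is safe; one safe sequence: proc-I, proc-F, proc-A, proc-E, proc-G, proc-D.
Key observation: after the grant the pool drops to (1, 2, 0, 3), which still lets proc-I finish first and unwind the rest.
Step-by-step check of the post-grant state:
  pool = (1, 2, 0, 3)
  proc-I needs (1, 1, 0, 1) <= (1, 2, 0, 3) -> finishes; pool += (1, 0, 0, 0) = (2, 2, 0, 3)
  proc-F needs (2, 2, 0, 2) <= (2, 2, 0, 3) -> finishes; pool += (1, 2, 0, 0) = (3, 4, 0, 3)
  proc-A needs (3, 4, 0, 3) <= (3, 4, 0, 3) -> finishes; pool += (0, 1, 2, 1) = (3, 5, 2, 4)
  proc-E needs (3, 4, 2, 4) <= (3, 5, 2, 4) -> finishes; pool += (0, 0, 0, 3) = (3, 5, 2, 7)
  proc-G needs (0, 4, 1, 6) <= (3, 5, 2, 7) -> finishes; pool += (1, 3, 1, 2) = (4, 8, 3, 9)
  proc-D needs (4, 5, 2, 9) <= (4, 8, 3, 9) -> finishes; pool += (2, 0, 0, 1) = (6, 8, 3, 10)


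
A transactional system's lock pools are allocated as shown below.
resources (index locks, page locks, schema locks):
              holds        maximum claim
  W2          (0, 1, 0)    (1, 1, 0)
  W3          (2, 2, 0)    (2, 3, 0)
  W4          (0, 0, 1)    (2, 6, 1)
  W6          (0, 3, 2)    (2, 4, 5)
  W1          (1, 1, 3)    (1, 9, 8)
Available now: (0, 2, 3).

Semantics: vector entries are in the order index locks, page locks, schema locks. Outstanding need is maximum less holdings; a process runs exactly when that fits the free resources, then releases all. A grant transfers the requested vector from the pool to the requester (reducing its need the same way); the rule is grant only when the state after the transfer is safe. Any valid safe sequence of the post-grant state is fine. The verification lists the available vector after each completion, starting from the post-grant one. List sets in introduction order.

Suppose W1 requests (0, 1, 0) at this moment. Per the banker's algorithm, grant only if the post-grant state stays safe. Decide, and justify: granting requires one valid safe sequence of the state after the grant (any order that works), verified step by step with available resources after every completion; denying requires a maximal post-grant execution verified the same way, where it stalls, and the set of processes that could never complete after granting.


GRANT. The post-grant state is safe; one safe sequence: W3, W6, W2, W1, W4.
Key observation: (0, 1, 3) free after granting still covers W3 first, and each release covers the next.
Verifying the post-grant state step by step:
  pool = (0, 1, 3)
  W3: need (0, 1, 0) fits (0, 1, 3); releases (2, 2, 0), pool now (2, 3, 3)
  W6: need (2, 1, 3) fits (2, 3, 3); releases (0, 3, 2), pool now (2, 6, 5)
  W2: need (1, 0, 0) fits (2, 6, 5); releases (0, 1, 0), pool now (2, 7, 5)
  W1: need (0, 7, 5) fits (2, 7, 5); releases (1, 2, 3), pool now (3, 9, 8)
  W4: need (2, 6, 0) fits (3, 9, 8); releases (0, 0, 1), pool now (3, 9, 9)


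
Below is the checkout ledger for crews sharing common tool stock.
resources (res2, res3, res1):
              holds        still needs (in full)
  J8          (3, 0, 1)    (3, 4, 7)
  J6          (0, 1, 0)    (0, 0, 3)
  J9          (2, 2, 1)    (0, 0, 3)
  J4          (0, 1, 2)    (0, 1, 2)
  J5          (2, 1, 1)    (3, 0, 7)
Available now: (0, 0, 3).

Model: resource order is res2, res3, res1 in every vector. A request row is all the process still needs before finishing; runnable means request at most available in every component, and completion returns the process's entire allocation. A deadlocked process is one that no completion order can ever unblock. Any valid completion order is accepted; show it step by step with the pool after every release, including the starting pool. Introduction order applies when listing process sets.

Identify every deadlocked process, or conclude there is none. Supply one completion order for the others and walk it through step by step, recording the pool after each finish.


The deadlocked set is J8 and J5.
Key observation: the pool after J6, J4, J9 is (2, 4, 6); every surviving request exceeds it in res2, so progress ends there.
A valid finishing order for the others: J6, J4, J9. Step-by-step check:
  pool = (0, 0, 3)
  run J6 (needs (0, 0, 3), free (0, 0, 3)); after release of (0, 1, 0) the pool is (0, 1, 3)
  run J4 (needs (0, 1, 2), free (0, 1, 3)); after release of (0, 1, 2) the pool is (0, 2, 5)
  run J9 (needs (0, 0, 3), free (0, 2, 5)); after release of (2, 2, 1) the pool is (2, 4, 6)
The blocked processes can never fit:
  blocked: J8 wants (3, 4, 7), pool (2, 4, 6) — not enough res2 and res1
  blocked: J5 wants (3, 0, 7), pool (2, 4, 6) — not enough res2 and res1


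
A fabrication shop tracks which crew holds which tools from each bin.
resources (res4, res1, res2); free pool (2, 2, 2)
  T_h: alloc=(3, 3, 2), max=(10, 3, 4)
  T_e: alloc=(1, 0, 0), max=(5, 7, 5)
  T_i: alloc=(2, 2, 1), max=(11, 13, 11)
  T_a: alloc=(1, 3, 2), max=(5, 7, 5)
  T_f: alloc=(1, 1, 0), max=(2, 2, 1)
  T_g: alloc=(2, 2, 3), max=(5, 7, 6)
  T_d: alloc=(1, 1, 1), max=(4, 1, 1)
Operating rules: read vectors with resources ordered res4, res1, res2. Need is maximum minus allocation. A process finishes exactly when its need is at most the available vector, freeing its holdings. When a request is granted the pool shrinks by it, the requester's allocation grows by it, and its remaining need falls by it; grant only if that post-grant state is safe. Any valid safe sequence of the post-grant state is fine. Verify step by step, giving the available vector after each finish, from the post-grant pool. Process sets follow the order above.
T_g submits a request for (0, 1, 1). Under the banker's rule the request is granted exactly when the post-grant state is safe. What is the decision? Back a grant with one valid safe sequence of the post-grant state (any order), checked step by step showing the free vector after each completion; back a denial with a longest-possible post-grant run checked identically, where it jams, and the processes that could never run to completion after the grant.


DENY — the pretend-granted state is unsafe.
Key observation: after T_f, T_d the pool peaks at (4, 3, 2), and each blocked process is short somewhere: T_h on res4; T_e on res1, res2; T_i on res4, res1, res2; T_a on res1, res2; T_g on res1.
After a pretend grant, a maximal execution: T_f, T_d — then nothing else fits. Walking it through:
  pool = (2, 1, 1)
  T_f: need (1, 1, 1) fits (2, 1, 1); releases (1, 1, 0), pool now (3, 2, 1)
  T_d: need (3, 0, 0) fits (3, 2, 1); releases (1, 1, 1), pool now (4, 3, 2)
  T_h still needs (7, 0, 2) but only (4, 3, 2) is free — short on res4
  T_e still needs (4, 7, 5) but only (4, 3, 2) is free — short on res1 and res2
  T_i still needs (9, 11, 10) but only (4, 3, 2) is free — short on res4, res1 and res2
  T_a still needs (4, 4, 3) but only (4, 3, 2) is free — short on res1 and res2
  T_g still needs (3, 4, 2) but only (4, 3, 2) is free — short on res1
Processes that could never finish after the grant: T_h, T_e, T_i, T_a and T_g.


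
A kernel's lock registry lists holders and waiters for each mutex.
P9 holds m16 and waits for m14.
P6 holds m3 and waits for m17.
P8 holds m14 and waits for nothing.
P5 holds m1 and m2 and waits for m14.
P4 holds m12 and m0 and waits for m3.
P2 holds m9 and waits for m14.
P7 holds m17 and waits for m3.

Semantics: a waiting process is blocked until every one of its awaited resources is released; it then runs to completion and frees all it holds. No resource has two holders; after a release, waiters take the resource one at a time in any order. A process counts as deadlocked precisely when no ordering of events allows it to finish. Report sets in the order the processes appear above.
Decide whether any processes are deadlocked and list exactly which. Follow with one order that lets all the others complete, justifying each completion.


Deadlocked set: P6, P4 and P7.
Key observation: nobody on the ring P6 -> P7 -> P6 can start until another member finishes, which never happens; P4 waits into the deadlock from upstream.
One completion order for the rest: P8, P9, P2, P5.
Verifying each step:
  P8 waits on nothing -> runs at once and releases m14
  P9 waits on m14 — all released -> runs and releases m16
  P2 waits on m14 — all released -> runs and releases m9
  P5 waits on m14 — all released -> runs and releases m1 and m2


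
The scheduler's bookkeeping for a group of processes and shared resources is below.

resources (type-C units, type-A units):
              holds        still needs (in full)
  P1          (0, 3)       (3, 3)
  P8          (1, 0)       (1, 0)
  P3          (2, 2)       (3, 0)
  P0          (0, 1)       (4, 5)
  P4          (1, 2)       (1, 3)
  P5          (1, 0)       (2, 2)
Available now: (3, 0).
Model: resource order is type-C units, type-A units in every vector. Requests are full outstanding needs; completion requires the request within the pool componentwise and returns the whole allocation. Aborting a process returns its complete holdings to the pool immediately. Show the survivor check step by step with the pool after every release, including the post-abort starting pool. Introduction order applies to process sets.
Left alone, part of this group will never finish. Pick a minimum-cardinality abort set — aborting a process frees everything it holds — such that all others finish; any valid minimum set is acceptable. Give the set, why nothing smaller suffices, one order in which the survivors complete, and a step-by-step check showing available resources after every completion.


Abort P4.
Key observation: the deadlocked P1 becomes finishable only because P4 released (1, 2); it completes at step 2 below.
Minimality: the empty abort set fails — the state is deadlocked as it stands.
The survivors complete as P3, P1, P8, P0, P5. Step-by-step check (starting from the post-abort pool):
  pool = (4, 2)
  P3: need (3, 0) fits (4, 2); releases (2, 2), pool now (6, 4)
  P1: need (3, 3) fits (6, 4); releases (0, 3), pool now (6, 7)
  P8: need (1, 0) fits (6, 7); releases (1, 0), pool now (7, 7)
  P0: need (4, 5) fits (7, 7); releases (0, 1), pool now (7, 8)
  P5: need (2, 2) fits (7, 8); releases (1, 0), pool now (8, 8)


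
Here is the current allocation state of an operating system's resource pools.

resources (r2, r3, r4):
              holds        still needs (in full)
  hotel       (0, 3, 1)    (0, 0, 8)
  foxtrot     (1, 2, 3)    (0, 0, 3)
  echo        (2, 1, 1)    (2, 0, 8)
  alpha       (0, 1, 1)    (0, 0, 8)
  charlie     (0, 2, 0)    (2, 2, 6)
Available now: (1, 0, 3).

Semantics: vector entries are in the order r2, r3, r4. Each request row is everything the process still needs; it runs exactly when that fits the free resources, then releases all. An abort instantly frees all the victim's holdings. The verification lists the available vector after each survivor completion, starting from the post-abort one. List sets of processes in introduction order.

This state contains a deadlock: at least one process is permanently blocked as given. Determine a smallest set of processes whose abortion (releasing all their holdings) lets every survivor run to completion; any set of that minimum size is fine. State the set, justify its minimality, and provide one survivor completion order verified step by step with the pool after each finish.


The answer: abort hotel and alpha.
Key observation: before aborting hotel and alpha, echo was permanently blocked — no order could ever run it; afterwards it completes at step 3.
Minimality, checking each single-abort alternative: hotel alone leaves echo blocked (short on r4); foxtrot alone leaves hotel blocked (short on r4); echo alone leaves hotel blocked (short on r4); alpha alone leaves hotel blocked (short on r4); charlie alone leaves hotel blocked (short on r4).
The survivors complete as foxtrot, charlie, echo. Walking it through (starting from the post-abort pool):
  pool = (1, 4, 5)
  foxtrot needs (0, 0, 3) <= (1, 4, 5) -> finishes; pool += (1, 2, 3) = (2, 6, 8)
  charlie needs (2, 2, 6) <= (2, 6, 8) -> finishes; pool += (0, 2, 0) = (2, 8, 8)
  echo needs (2, 0, 8) <= (2, 8, 8) -> finishes; pool += (2, 1, 1) = (4, 9, 9)


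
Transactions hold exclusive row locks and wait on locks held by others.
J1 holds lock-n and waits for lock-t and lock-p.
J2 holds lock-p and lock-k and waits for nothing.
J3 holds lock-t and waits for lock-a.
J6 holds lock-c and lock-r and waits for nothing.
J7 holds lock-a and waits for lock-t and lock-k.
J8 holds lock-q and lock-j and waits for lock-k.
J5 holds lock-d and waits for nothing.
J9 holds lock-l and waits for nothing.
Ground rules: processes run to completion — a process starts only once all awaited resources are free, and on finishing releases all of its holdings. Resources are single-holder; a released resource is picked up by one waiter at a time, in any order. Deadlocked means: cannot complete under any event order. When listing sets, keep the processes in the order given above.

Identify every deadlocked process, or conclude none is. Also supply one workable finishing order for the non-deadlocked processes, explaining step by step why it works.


Deadlocked set: J1, J3 and J7.
Key observation: the knot is the closed ring of waits J3 -> J7 -> J3; J1 waits into the deadlock from upstream.
The rest can finish in the order J9, J6, J2, J5, J8.
Check, step by step:
  J9: no waits; runs immediately, freeing lock-l
  J6: no waits; runs immediately, freeing lock-c and lock-r
  J2: no waits; runs immediately, freeing lock-p and lock-k
  J5: no waits; runs immediately, freeing lock-d
  J8 waits on lock-k — all released -> runs and releases lock-q and lock-j


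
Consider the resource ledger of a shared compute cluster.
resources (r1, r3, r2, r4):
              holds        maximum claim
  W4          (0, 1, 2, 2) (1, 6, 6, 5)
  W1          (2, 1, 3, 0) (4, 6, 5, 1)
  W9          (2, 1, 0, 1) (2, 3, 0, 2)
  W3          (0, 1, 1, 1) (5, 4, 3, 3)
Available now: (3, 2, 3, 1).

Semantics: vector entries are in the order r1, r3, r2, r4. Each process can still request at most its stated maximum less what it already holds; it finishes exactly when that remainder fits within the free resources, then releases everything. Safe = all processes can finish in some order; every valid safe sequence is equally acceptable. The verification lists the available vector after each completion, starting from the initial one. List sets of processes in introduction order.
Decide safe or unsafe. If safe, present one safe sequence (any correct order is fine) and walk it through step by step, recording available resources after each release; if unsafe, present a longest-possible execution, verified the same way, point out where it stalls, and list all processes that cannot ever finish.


The state is UNSAFE.
Key observation: the wall is r3: completing W9, W3 brings the pool only to (5, 4, 4, 3), and all the rest need more.
A maximal execution: W9, W3 — then nothing else fits. Verifying each step:
  pool = (3, 2, 3, 1)
  run W9 (needs (0, 2, 0, 1), free (3, 2, 3, 1)); after release of (2, 1, 0, 1) the pool is (5, 3, 3, 2)
  run W3 (needs (5, 3, 2, 2), free (5, 3, 3, 2)); after release of (0, 1, 1, 1) the pool is (5, 4, 4, 3)
  blocked: W4 wants (1, 5, 4, 3), pool (5, 4, 4, 3) — not enough r3
  blocked: W1 wants (2, 5, 2, 1), pool (5, 4, 4, 3) — not enough r3
Permanently blocked: W4 and W1.


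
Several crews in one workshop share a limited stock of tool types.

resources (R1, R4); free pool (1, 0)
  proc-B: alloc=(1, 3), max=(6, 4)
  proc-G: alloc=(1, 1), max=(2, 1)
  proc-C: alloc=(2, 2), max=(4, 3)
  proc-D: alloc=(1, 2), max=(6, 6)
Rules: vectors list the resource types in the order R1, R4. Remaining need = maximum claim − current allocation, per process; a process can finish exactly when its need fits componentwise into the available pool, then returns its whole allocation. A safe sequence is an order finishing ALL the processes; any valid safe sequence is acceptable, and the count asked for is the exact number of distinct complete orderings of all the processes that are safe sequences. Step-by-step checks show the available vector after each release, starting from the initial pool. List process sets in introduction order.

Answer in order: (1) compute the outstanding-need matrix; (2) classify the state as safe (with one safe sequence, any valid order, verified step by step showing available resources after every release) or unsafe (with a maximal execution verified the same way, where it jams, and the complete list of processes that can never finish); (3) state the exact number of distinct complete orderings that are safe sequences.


(1) Remaining need (order R1, R4):
  proc-B: (5, 1)
  proc-G: (1, 0)
  proc-C: (2, 1)
  proc-D: (5, 4)
(2) UNSAFE — no complete ordering exists.
Key observation: the pool after proc-G, proc-C is (4, 3); every surviving request exceeds it in R1, so progress ends there.
The run proc-G, proc-C cannot be extended any further. Walking it through:
  pool = (1, 0)
  proc-G needs (1, 0) <= (1, 0) -> finishes; pool += (1, 1) = (2, 1)
  proc-C needs (2, 1) <= (2, 1) -> finishes; pool += (2, 2) = (4, 3)
  blocked: proc-B wants (5, 1), pool (4, 3) — not enough R1
  blocked: proc-D wants (5, 4), pool (4, 3) — not enough R1 and R4
Processes that can never finish: proc-B and proc-D.
(3) Exactly 0 of the possible complete orderings are safe sequences.


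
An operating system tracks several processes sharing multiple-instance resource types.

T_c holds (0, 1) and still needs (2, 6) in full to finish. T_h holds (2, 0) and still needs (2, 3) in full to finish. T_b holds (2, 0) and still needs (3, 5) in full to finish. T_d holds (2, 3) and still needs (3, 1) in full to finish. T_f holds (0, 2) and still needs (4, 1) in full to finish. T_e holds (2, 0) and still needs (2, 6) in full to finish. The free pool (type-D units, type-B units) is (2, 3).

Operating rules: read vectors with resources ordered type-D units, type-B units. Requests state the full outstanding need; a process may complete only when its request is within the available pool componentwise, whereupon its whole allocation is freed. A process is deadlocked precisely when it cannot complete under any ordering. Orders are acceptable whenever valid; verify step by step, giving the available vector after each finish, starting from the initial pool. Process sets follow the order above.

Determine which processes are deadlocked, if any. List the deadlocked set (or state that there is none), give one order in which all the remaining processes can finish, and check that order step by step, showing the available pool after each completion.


Nothing here is deadlocked.
Key observation: T_h can run right away; the returned allocation unlocks the remaining processes in turn.
A valid finishing order for the others: T_h, T_d, T_e, T_c, T_f, T_b. Step-by-step check:
  pool = (2, 3)
  run T_h (needs (2, 3), free (2, 3)); after release of (2, 0) the pool is (4, 3)
  run T_d (needs (3, 1), free (4, 3)); after release of (2, 3) the pool is (6, 6)
  run T_e (needs (2, 6), free (6, 6)); after release of (2, 0) the pool is (8, 6)
  run T_c (needs (2, 6), free (8, 6)); after release of (0, 1) the pool is (8, 7)
  run T_f (needs (4, 1), free (8, 7)); after release of (0, 2) the pool is (8, 9)
  run T_b (needs (3, 5), free (8, 9)); after release of (2, 0) the pool is (10, 9)


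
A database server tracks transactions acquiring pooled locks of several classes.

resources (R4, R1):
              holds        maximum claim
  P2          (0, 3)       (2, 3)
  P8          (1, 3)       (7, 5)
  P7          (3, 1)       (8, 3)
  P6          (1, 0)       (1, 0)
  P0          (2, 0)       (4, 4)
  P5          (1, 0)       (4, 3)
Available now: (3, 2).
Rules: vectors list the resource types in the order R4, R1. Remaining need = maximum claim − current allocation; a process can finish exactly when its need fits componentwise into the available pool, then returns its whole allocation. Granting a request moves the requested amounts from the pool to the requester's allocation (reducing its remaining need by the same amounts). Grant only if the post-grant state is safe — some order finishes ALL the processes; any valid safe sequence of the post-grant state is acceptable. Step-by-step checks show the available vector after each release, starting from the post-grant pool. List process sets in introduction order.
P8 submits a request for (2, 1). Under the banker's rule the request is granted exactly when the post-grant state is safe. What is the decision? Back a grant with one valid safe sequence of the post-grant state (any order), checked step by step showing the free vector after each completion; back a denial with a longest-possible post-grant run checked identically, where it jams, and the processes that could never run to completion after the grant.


GRANT — the state after the grant stays safe, e.g. via P6, P2, P0, P5, P8, P7.
Key observation: the grant leaves (1, 1) free — enough for P6, whose release restarts the cascade.
Step-by-step check of the post-grant state:
  pool = (1, 1)
  P6 needs (0, 0) <= (1, 1) -> finishes; pool += (1, 0) = (2, 1)
  P2 needs (2, 0) <= (2, 1) -> finishes; pool += (0, 3) = (2, 4)
  P0 needs (2, 4) <= (2, 4) -> finishes; pool += (2, 0) = (4, 4)
  P5 needs (3, 3) <= (4, 4) -> finishes; pool += (1, 0) = (5, 4)
  P8 needs (4, 1) <= (5, 4) -> finishes; pool += (3, 4) = (8, 8)
  P7 needs (5, 2) <= (8, 8) -> finishes; pool += (3, 1) = (11, 9)
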